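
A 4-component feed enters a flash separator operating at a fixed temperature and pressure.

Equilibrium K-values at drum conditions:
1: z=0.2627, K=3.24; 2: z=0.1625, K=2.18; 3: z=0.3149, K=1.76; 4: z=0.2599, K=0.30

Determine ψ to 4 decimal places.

ψ = 0.8448

Rachford–Rice: g(ψ) = Σ zᵢ(Kᵢ−1)/(1+ψ(Kᵢ−1)) = 0.
g(0) = ΣzᵢKᵢ − 1 = 0.8376 and g(1) = 1 − Σzᵢ/Kᵢ = -0.2009, so a root lies in (0, 1).
Newton iteration, ψ⁰ = 0.5:
  ψ = 0.5000: g = 0.29170, g' = -0.7797 → ψ = 0.8741
  ψ = 0.8741: g = -0.03162, g' = -1.1165 → ψ = 0.8458
  ψ = 0.8458: g = -0.00102, g' = -1.0466 → ψ = 0.8448
Converged at ψ = 0.8448.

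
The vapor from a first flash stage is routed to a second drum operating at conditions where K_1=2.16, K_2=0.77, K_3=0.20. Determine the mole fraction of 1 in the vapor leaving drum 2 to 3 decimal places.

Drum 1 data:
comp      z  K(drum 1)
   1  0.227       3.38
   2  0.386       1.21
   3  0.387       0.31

y_1 (drum 2) = 0.579

Drum 1:
Rachford–Rice: g(ψ₁) = Σ zᵢ(Kᵢ−1)/(1+ψ₁(Kᵢ−1)) = 0.
Check two-phase: ΣzᵢKᵢ = 1.354 > 1 and Σzᵢ/Kᵢ = 1.635 > 1, so g(0) = 0.354 > 0 and g(1) = -0.635 < 0.
Newton iteration, ψ₁⁰ = 0.39:
  ψ₁ = 0.390: g = -0.0102, g' = -0.705 → ψ₁ = 0.375
  ψ₁ = 0.375: g = 0.0000, g' = -0.709 → ψ₁ = 0.376
Converged at ψ₁ = 0.376.
Drum-1 compositions:
  1: x = 0.120, y = 0.405
  2: x = 0.358, y = 0.433
  3: x = 0.522, y = 0.162
Drum-2 feed = drum-1 vapor: z₂ = (0.4052, 0.4329, 0.1619).
Drum 2:
Let ψ₂ = V/F and solve Σ zᵢ(Kᵢ−1)/(1+ψ₂(Kᵢ−1)) = 0.
g(0) = ΣzᵢKᵢ − 1 = 0.241 and g(1) = 1 − Σzᵢ/Kᵢ = -0.559, so a root lies in (0, 1).
Newton–Raphson from ψ₂ = 0.41:
  ψ₂ = 0.410: g = 0.0158, g' = -0.508 → ψ₂ = 0.441
Converged at ψ₂ = 0.441.
  1: x = 0.268, y = 0.579
  2: x = 0.482, y = 0.371
  3: x = 0.250, y = 0.050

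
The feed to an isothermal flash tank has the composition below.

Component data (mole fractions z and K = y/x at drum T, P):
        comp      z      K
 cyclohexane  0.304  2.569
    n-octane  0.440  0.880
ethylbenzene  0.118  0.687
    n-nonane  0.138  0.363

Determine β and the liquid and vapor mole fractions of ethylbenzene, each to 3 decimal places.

Let β = V/F and solve Σ zᵢ(Kᵢ−1)/(1+β(Kᵢ−1)) = 0.
g(0) = ΣzᵢKᵢ − 1 = 0.299 and g(1) = 1 − Σzᵢ/Kᵢ = -0.170, so a root lies in (0, 1).
Iterate (Newton) starting at β = 0.5:
  β = 0.500: g = 0.0383, g' = -0.379 → β = 0.601
  β = 0.601: g = 0.0006, g' = -0.370 → β = 0.603
Converged at β = 0.603.
Compositions from xᵢ = zᵢ/(1+β(Kᵢ−1)), yᵢ = Kᵢxᵢ:
  cyclohexane: x = 0.156, y = 0.401
  n-octane: x = 0.474, y = 0.417
  ethylbenzene: x = 0.145, y = 0.100
  n-nonane: x = 0.224, y = 0.081

β = 0.603, x_ethylbenzene = 0.145, y_ethylbenzene = 0.100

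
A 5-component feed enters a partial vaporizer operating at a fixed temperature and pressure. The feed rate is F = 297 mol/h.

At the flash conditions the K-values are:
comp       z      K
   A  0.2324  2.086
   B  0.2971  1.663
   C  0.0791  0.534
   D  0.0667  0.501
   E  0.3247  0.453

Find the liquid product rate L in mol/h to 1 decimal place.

Material balance + equilibrium reduce to Σ zᵢ(Kᵢ−1)/(1+V/F(Kᵢ−1)) = 0.
g(0) = ΣzᵢKᵢ − 1 = 0.2016 and g(1) = 1 − Σzᵢ/Kᵢ = -0.2881, so a root lies in (0, 1).
Iterate (Newton) starting at V/F = 0.5:
  V/F = 0.5000: g = -0.02538, g' = -0.4315 → V/F = 0.4412
  V/F = 0.4412: g = -0.00016, g' = -0.4268 → V/F = 0.4408
Converged at V/F = 0.4408.
Then V = V/F·F = 0.4408·297 = 130.9 mol/h and L = F − V = 166.1 mol/h.

L = 166.1 mol/h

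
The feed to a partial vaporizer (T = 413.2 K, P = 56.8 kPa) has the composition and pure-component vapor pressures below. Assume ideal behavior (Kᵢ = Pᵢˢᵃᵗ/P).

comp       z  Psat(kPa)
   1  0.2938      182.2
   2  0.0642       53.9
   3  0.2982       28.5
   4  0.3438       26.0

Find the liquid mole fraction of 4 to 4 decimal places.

Raoult's law: Kᵢ = Pᵢˢᵃᵗ/P = Pᵢˢᵃᵗ/56.8.
  K_1 = 182.2/56.8 = 3.207746, K_2 = 53.9/56.8 = 0.948944, K_3 = 28.5/56.8 = 0.501761, K_4 = 26.0/56.8 = 0.457746
Material balance + equilibrium reduce to Σ zᵢ(Kᵢ−1)/(1+ψ(Kᵢ−1)) = 0.
g(0) = ΣzᵢKᵢ − 1 = 0.3104 and g(1) = 1 − Σzᵢ/Kᵢ = -0.5046, so a root lies in (0, 1).
Newton iteration, ψ⁰ = 0.5:
  ψ = 0.5000: g = -0.14870, g' = -0.6453 → ψ = 0.2696
  ψ = 0.2696: g = 0.01335, g' = -0.8004 → ψ = 0.2862
  ψ = 0.2862: g = 0.00017, g' = -0.7802 → ψ = 0.2865
Converged at ψ = 0.2865.
Compositions from xᵢ = zᵢ/(1+ψ(Kᵢ−1)), yᵢ = Kᵢxᵢ:
  1: x = 0.1800, y = 0.5773
  2: x = 0.0652, y = 0.0618
  3: x = 0.3478, y = 0.1745
  4: x = 0.4070, y = 0.1863

x_4 = 0.4070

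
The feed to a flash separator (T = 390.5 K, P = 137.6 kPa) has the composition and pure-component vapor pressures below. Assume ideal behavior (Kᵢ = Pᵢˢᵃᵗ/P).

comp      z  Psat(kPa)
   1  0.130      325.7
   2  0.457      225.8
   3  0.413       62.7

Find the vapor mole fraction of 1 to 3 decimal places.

y_1 = 0.177

Raoult's law: Kᵢ = Pᵢˢᵃᵗ/P = Pᵢˢᵃᵗ/137.6.
  K_1 = 325.7/137.6 = 2.36701, K_2 = 225.8/137.6 = 1.64099, K_3 = 62.7/137.6 = 0.45567
Newton iteration, ψ⁰ = 0.61:
  ψ = 0.610: g = -0.0291, g' = -0.444 → ψ = 0.544
  ψ = 0.544: g = -0.0005, g' = -0.430 → ψ = 0.543
Converged at ψ = 0.543.
Compositions from xᵢ = zᵢ/(1+ψ(Kᵢ−1)), yᵢ = Kᵢxᵢ:
  1: x = 0.075, y = 0.177
  2: x = 0.339, y = 0.556
  3: x = 0.586, y = 0.267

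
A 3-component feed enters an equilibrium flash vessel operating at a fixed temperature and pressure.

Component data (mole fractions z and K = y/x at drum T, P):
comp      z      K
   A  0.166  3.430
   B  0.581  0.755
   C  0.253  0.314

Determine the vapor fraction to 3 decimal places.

Iterate (Newton) starting at ψ = 0.55:
  ψ = 0.550: g = -0.2706, g' = -0.533 → ψ = 0.043
  ψ = 0.043: g = 0.0430, g' = -0.967 → ψ = 0.087
  ψ = 0.087: g = 0.0030, g' = -0.839 → ψ = 0.091
Converged at ψ = 0.091.

ψ = 0.091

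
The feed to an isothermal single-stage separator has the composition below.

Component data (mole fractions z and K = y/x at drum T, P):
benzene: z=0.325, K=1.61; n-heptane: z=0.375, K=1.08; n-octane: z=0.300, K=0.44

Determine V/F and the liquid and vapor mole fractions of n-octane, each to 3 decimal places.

V/F = 0.277, x_n-octane = 0.355, y_n-octane = 0.156

Rachford–Rice: g(V/F) = Σ zᵢ(Kᵢ−1)/(1+V/F(Kᵢ−1)) = 0.
Check two-phase: ΣzᵢKᵢ = 1.060 > 1 and Σzᵢ/Kᵢ = 1.231 > 1, so g(0) = 0.060 > 0 and g(1) = -0.231 < 0.
Iterate (Newton) starting at V/F = 0.5:
  V/F = 0.500: g = -0.0526, g' = -0.255 → V/F = 0.294
  V/F = 0.294: g = -0.0036, g' = -0.224 → V/F = 0.277
Converged at V/F = 0.277.
Compositions from xᵢ = zᵢ/(1+V/F(Kᵢ−1)), yᵢ = Kᵢxᵢ:
  benzene: x = 0.278, y = 0.448
  n-heptane: x = 0.367, y = 0.396
  n-octane: x = 0.355, y = 0.156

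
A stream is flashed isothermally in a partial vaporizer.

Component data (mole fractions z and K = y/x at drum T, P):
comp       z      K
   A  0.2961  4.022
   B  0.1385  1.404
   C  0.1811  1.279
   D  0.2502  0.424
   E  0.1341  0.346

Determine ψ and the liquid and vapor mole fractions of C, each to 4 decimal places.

ψ = 0.6584, x_C = 0.1530, y_C = 0.1957

Newton iteration, ψ⁰ = 0.5:
  ψ = 0.5000: g = 0.11453, g' = -0.7458 → ψ = 0.6536
  ψ = 0.6536: g = 0.00347, g' = -0.7182 → ψ = 0.6584
Converged at ψ = 0.6584.
Compositions from xᵢ = zᵢ/(1+ψ(Kᵢ−1)), yᵢ = Kᵢxᵢ:
  A: x = 0.0990, y = 0.3983
  B: x = 0.1094, y = 0.1536
  C: x = 0.1530, y = 0.1957
  D: x = 0.4031, y = 0.1709
  E: x = 0.2355, y = 0.0815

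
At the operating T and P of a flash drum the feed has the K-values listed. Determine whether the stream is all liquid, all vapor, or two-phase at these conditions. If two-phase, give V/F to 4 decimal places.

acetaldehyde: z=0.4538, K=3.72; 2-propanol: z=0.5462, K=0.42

ΣzᵢKᵢ = 1.9175; Σzᵢ/Kᵢ = 1.4225.
Both exceed 1, so a two-phase solution exists.
Binary case is linear: z₁(K₁−1)(1+ψ(K₂−1)) + z₂(K₂−1)(1+ψ(K₁−1)) = 0
⇒ ψ = [z₁(K₁−1)+z₂(K₂−1)] / [−(K₁−1)(K₂−1)] = 0.91754/1.57760 = 0.5816

two-phase, V/F = 0.5816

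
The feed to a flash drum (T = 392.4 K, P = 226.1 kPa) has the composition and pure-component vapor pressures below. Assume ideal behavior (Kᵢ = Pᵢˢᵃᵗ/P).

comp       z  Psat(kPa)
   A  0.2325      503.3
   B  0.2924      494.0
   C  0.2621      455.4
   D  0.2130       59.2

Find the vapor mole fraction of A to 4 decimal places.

Raoult's law: Kᵢ = Pᵢˢᵃᵗ/P = Pᵢˢᵃᵗ/226.1.
  K_A = 503.3/226.1 = 2.226006, K_B = 494.0/226.1 = 2.184874, K_C = 455.4/226.1 = 2.014153, K_D = 59.2/226.1 = 0.261831
Newton iteration, ψ⁰ = 0.5:
  ψ = 0.5000: g = 0.32145, g' = -0.7065 → ψ = 0.9550
  ψ = 0.9550: g = -0.10404, g' = -1.5674 → ψ = 0.8886
  ψ = 0.8886: g = -0.01202, g' = -1.2326 → ψ = 0.8789
  ψ = 0.8789: g = -0.00018, g' = -1.1956 → ψ = 0.8787
Converged at ψ = 0.8787.
Compositions from xᵢ = zᵢ/(1+ψ(Kᵢ−1)), yᵢ = Kᵢxᵢ:
  A: x = 0.1119, y = 0.2491
  B: x = 0.1433, y = 0.3130
  C: x = 0.1386, y = 0.2791
  D: x = 0.6062, y = 0.1587

y_A = 0.2491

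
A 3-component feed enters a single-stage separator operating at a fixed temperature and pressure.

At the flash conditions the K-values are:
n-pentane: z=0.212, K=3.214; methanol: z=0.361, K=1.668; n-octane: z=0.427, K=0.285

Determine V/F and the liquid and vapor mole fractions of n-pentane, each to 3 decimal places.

V/F = 0.414, x_n-pentane = 0.111, y_n-pentane = 0.355

Material balance + equilibrium reduce to Σ zᵢ(Kᵢ−1)/(1+V/F(Kᵢ−1)) = 0.
g(0) = ΣzᵢKᵢ − 1 = 0.405 and g(1) = 1 − Σzᵢ/Kᵢ = -0.781, so a root lies in (0, 1).
Newton iteration, V/F⁰ = 0.68:
  V/F = 0.680: g = -0.2411, g' = -1.069 → V/F = 0.454
  V/F = 0.454: g = -0.0333, g' = -0.832 → V/F = 0.414
Converged at V/F = 0.414.
Compositions from xᵢ = zᵢ/(1+V/F(Kᵢ−1)), yᵢ = Kᵢxᵢ:
  n-pentane: x = 0.111, y = 0.355
  methanol: x = 0.283, y = 0.472
  n-octane: x = 0.607, y = 0.173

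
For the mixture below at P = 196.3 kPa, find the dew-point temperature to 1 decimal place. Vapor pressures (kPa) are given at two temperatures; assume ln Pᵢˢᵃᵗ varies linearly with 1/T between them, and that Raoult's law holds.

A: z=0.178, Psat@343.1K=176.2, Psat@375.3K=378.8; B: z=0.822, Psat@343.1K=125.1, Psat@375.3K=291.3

T = 357.7 K

Dew-point temperature: Σzᵢ·P/Pᵢˢᵃᵗ(T) = 1. Interpolate ln Pᵢˢᵃᵗ = aᵢ + bᵢ/T.
  T = 343.1 K: ΣzᵢP/Pᵢˢᵃᵗ = 1.4881
  T = 375.3 K: ΣzᵢP/Pᵢˢᵃᵗ = 0.6462
  T = 359.2 K: ΣzᵢP/Pᵢˢᵃᵗ = 0.9624
  T = 351.1 K: ΣzᵢP/Pᵢˢᵃᵗ = 1.1923
  T = 355.1 K: ΣzᵢP/Pᵢˢᵃᵗ = 1.0713
  T = 357.1 K: ΣzᵢP/Pᵢˢᵃᵗ = 1.0164
Interpolating between 357.1 K and 359.2 K gives T ≈ 357.7 K.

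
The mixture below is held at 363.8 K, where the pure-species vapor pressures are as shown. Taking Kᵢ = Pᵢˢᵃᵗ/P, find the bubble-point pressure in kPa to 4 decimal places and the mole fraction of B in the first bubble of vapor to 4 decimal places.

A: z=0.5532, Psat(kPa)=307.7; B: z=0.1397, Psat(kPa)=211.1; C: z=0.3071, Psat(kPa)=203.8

Pbub = 262.2973 kPa, y_B = 0.1124

At the bubble point ψ → 0, so ΣzᵢKᵢ = 1 with Kᵢ = Pᵢˢᵃᵗ/P ⇒ P = ΣzᵢPᵢˢᵃᵗ.
P = 0.5532·307.7 + 0.1397·211.1 + 0.3071·203.8 = 262.2973 kPa
yᵢ = zᵢPᵢˢᵃᵗ/P ⇒ y_B = 0.1397·211.1/262.2973 = 0.1124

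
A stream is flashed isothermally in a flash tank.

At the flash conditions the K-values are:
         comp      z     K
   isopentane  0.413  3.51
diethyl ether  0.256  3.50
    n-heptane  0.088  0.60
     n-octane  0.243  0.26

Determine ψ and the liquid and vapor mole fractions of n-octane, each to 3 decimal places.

Iterate (Newton) starting at ψ = 0.5:
  ψ = 0.500: g = 0.4147, g' = -1.185 → ψ = 0.850
  ψ = 0.850: g = -0.0024, g' = -1.428 → ψ = 0.848
Converged at ψ = 0.848.
Compositions from xᵢ = zᵢ/(1+ψ(Kᵢ−1)), yᵢ = Kᵢxᵢ:
  isopentane: x = 0.132, y = 0.463
  diethyl ether: x = 0.082, y = 0.287
  n-heptane: x = 0.133, y = 0.080
  n-octane: x = 0.653, y = 0.170

ψ = 0.848, x_n-octane = 0.653, y_n-octane = 0.170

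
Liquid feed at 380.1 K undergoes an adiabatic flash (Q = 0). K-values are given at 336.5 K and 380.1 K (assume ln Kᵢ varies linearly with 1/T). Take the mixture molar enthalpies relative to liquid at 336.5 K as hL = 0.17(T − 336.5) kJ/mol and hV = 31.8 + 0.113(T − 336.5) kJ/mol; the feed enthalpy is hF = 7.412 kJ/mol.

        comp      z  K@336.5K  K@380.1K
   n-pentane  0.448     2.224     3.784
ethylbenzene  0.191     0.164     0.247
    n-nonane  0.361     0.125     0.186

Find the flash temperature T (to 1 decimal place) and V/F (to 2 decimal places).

T = 347.4 K, V/F = 0.18

Adiabatic flash: solve Rachford–Rice at each trial T, then check hF = ψ·hV(T) + (1−ψ)·hL(T).
  T = 336.5 K: K = (2.224, 0.164, 0.125), RR gives ψ = 0.069, H_out = 2.195 kJ/mol
  T = 380.1 K: K = (3.784, 0.247, 0.186), RR gives ψ = 0.366, H_out = 18.154 kJ/mol
  T = 358.3 K: K = (2.948, 0.204, 0.154), RR gives ψ = 0.257, H_out = 11.567 kJ/mol
  T = 347.4 K: K = (2.572, 0.183, 0.139), RR gives ψ = 0.179, H_out = 7.426 kJ/mol
  T = 341.9 K: K = (2.393, 0.174, 0.132), RR gives ψ = 0.128, H_out = 4.964 kJ/mol
  T = 344.6 K: K = (2.480, 0.178, 0.136), RR gives ψ = 0.154, H_out = 6.211 kJ/mol
  T = 346.0 K: K = (2.526, 0.181, 0.137), RR gives ψ = 0.167, H_out = 6.828 kJ/mol
Linear interpolation between T = 346.0 (H_out = 6.828) and T = 347.4 (H_out = 7.426) on hF = 7.412 gives T ≈ 347.4 K, at which ψ = 0.18.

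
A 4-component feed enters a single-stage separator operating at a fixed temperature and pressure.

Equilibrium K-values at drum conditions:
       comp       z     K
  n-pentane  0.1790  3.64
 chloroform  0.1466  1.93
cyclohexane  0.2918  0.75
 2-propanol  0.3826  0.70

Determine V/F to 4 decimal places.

V/F = 0.7537

Rachford–Rice: g(V/F) = Σ zᵢ(Kᵢ−1)/(1+V/F(Kᵢ−1)) = 0.
g(0) = ΣzᵢKᵢ − 1 = 0.4212 and g(1) = 1 − Σzᵢ/Kᵢ = -0.0608, so a root lies in (0, 1).
Iterate (Newton) starting at V/F = 0.33:
  V/F = 0.3300: g = 0.14996, g' = -0.4946 → V/F = 0.6332
  V/F = 0.6332: g = 0.03432, g' = -0.3032 → V/F = 0.7464
  V/F = 0.7464: g = 0.00198, g' = -0.2703 → V/F = 0.7537
Converged at V/F = 0.7537.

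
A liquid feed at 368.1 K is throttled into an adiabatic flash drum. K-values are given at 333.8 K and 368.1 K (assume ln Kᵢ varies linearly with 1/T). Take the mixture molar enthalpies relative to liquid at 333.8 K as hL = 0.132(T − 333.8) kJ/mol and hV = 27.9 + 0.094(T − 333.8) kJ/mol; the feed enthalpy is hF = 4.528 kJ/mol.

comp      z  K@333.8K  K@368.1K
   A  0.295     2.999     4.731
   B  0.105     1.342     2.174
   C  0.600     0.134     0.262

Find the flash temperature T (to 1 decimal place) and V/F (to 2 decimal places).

T = 340.6 K, V/F = 0.13

Adiabatic flash: solve Rachford–Rice at each trial T, then check hF = ψ·hV(T) + (1−ψ)·hL(T).
  T = 333.8 K: K = (2.999, 1.342, 0.134), RR gives ψ = 0.069, H_out = 1.938 kJ/mol
  T = 368.1 K: K = (4.731, 2.174, 0.262), RR gives ψ = 0.328, H_out = 13.246 kJ/mol
  T = 351.0 K: K = (3.811, 1.730, 0.191), RR gives ψ = 0.212, H_out = 8.043 kJ/mol
  T = 342.4 K: K = (3.391, 1.528, 0.161), RR gives ψ = 0.146, H_out = 5.167 kJ/mol
  T = 338.1 K: K = (3.192, 1.433, 0.147), RR gives ψ = 0.110, H_out = 3.608 kJ/mol
  T = 340.2 K: K = (3.288, 1.479, 0.153), RR gives ψ = 0.128, H_out = 4.382 kJ/mol
Linear interpolation between T = 340.2 (H_out = 4.382) and T = 342.4 (H_out = 5.167) on hF = 4.528 gives T ≈ 340.6 K, at which ψ = 0.13.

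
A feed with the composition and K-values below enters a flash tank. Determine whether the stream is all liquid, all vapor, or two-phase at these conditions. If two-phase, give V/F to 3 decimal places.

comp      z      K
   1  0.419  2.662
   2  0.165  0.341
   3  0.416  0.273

two-phase, V/F = 0.242

ΣzᵢKᵢ = 1.285; Σzᵢ/Kᵢ = 2.165.
Both exceed 1, so a two-phase solution exists.
Let ψ = V/F and solve Σ zᵢ(Kᵢ−1)/(1+ψ(Kᵢ−1)) = 0.
Iterate (Newton) starting at ψ = 0.38:
  ψ = 0.380: g = -0.1361, g' = -0.982 → ψ = 0.241
  ψ = 0.241: g = 0.0009, g' = -1.014 → ψ = 0.242
Converged at ψ = 0.242.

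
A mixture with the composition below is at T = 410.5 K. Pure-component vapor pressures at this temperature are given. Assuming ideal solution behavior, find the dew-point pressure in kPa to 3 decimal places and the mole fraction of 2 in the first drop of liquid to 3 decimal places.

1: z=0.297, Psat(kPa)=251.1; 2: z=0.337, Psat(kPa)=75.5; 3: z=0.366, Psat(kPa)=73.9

At the dew point ψ → 1, so Σzᵢ/Kᵢ = 1 with Kᵢ = Pᵢˢᵃᵗ/P ⇒ 1/P = Σzᵢ/Pᵢˢᵃᵗ.
1/P = 0.297/251.1 + 0.337/75.5 + 0.366/73.9 = 0.010599 ⇒ P = 94.348 kPa
xᵢ = zᵢP/Pᵢˢᵃᵗ ⇒ x_2 = 0.337·94.348/75.5 = 0.421

Pdew = 94.348 kPa, x_2 = 0.421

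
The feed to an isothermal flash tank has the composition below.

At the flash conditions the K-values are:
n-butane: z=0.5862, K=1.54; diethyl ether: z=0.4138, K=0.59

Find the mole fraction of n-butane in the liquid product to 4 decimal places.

Material balance + equilibrium reduce to Σ zᵢ(Kᵢ−1)/(1+V/F(Kᵢ−1)) = 0.
Feasibility: ΣzᵢKᵢ = 1.1469, Σzᵢ/Kᵢ = 1.0820 — both > 1, two phases present.
Binary case is linear: z₁(K₁−1)(1+V/F(K₂−1)) + z₂(K₂−1)(1+V/F(K₁−1)) = 0
⇒ V/F = [z₁(K₁−1)+z₂(K₂−1)] / [−(K₁−1)(K₂−1)] = 0.14689/0.22140 = 0.6635
Compositions from xᵢ = zᵢ/(1+V/F(Kᵢ−1)), yᵢ = Kᵢxᵢ:
  n-butane: x = 0.4316, y = 0.6646
  diethyl ether: x = 0.5684, y = 0.3354

x_n-butane = 0.4316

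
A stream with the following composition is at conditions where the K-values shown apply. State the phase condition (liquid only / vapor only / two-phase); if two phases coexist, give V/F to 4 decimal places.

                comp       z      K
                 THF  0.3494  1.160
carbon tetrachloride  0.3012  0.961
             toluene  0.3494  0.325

liquid only

ΣzᵢKᵢ = 0.8083; Σzᵢ/Kᵢ = 1.6897.
Since ΣzᵢKᵢ < 1 the mixture is below its bubble point — single liquid phase.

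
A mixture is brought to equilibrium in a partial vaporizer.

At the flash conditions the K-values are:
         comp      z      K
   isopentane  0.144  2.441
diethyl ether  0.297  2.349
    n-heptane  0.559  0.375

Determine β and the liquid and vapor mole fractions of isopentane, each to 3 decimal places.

β = 0.300, x_isopentane = 0.101, y_isopentane = 0.245

Newton iteration, β⁰ = 0.5:
  β = 0.500: g = -0.1483, g' = -0.756 → β = 0.304
  β = 0.304: g = -0.0027, g' = -0.749 → β = 0.300
Converged at β = 0.300.
Compositions from xᵢ = zᵢ/(1+β(Kᵢ−1)), yᵢ = Kᵢxᵢ:
  isopentane: x = 0.101, y = 0.245
  diethyl ether: x = 0.211, y = 0.497
  n-heptane: x = 0.688, y = 0.258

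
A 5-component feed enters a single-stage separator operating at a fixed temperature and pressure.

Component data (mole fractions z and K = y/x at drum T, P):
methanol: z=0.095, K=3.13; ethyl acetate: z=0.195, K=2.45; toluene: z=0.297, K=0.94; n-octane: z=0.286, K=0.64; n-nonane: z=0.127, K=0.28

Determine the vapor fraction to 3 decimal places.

Let ψ = V/F and solve Σ zᵢ(Kᵢ−1)/(1+ψ(Kᵢ−1)) = 0.
Check two-phase: ΣzᵢKᵢ = 1.273 > 1 and Σzᵢ/Kᵢ = 1.326 > 1, so g(0) = 0.273 > 0 and g(1) = -0.326 < 0.
Iterate (Newton) starting at ψ = 0.36:
  ψ = 0.360: g = 0.0404, g' = -0.485 → ψ = 0.443
  ψ = 0.443: g = 0.0011, g' = -0.462 → ψ = 0.446
Converged at ψ = 0.446.

ψ = 0.446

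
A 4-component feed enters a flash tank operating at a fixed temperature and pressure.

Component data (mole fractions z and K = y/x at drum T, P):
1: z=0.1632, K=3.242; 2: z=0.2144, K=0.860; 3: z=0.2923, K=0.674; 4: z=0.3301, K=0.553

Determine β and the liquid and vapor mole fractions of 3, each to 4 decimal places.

Rachford–Rice: g(β) = Σ zᵢ(Kᵢ−1)/(1+β(Kᵢ−1)) = 0.
Feasibility: ΣzᵢKᵢ = 1.0930, Σzᵢ/Kᵢ = 1.3302 — both > 1, two phases present.
Newton iteration, β⁰ = 0.58:
  β = 0.5800: g = -0.19032, g' = -0.3274 → β = 0.0000
  β = 0.0000: g = 0.09303, g' = -0.9216 → β = 0.1010
  β = 0.1010: g = 0.01486, g' = -0.6553 → β = 0.1236
  β = 0.1236: g = 0.00047, g' = -0.6149 → β = 0.1244
Converged at β = 0.1244.
Compositions from xᵢ = zᵢ/(1+β(Kᵢ−1)), yᵢ = Kᵢxᵢ:
  1: x = 0.1276, y = 0.4137
  2: x = 0.2182, y = 0.1877
  3: x = 0.3047, y = 0.2053
  4: x = 0.3495, y = 0.1933

β = 0.1244, x_3 = 0.3047, y_3 = 0.2053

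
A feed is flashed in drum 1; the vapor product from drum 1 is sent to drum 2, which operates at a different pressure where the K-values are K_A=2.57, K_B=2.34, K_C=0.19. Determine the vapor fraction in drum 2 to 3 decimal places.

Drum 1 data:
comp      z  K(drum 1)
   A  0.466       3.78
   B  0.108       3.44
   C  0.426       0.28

Drum 1:
Iterate (Newton) starting at ψ₁ = 0.5:
  ψ₁ = 0.500: g = 0.1815, g' = -1.300 → ψ₁ = 0.640
Converged at ψ₁ = 0.640.
Drum-1 compositions:
  A: x = 0.168, y = 0.634
  B: x = 0.042, y = 0.145
  C: x = 0.790, y = 0.221
Drum-2 feed = drum-1 vapor: z₂ = (0.6337, 0.1450, 0.2213).
Drum 2:
Rachford–Rice: g(ψ₂) = Σ zᵢ(Kᵢ−1)/(1+ψ₂(Kᵢ−1)) = 0.
g(0) = ΣzᵢKᵢ − 1 = 1.010 and g(1) = 1 − Σzᵢ/Kᵢ = -0.473, so a root lies in (0, 1).
Iterate (Newton) starting at ψ₂ = 0.36:
  ψ₂ = 0.360: g = 0.5138, g' = -1.045 → ψ₂ = 0.851
  ψ₂ = 0.851: g = -0.0610, g' = -1.850 → ψ₂ = 0.819
  ψ₂ = 0.819: g = -0.0037, g' = -1.637 → ψ₂ = 0.816
Converged at ψ₂ = 0.816.
  A: x = 0.278, y = 0.714
  B: x = 0.069, y = 0.162
  C: x = 0.653, y = 0.124

V/F (drum 2) = 0.816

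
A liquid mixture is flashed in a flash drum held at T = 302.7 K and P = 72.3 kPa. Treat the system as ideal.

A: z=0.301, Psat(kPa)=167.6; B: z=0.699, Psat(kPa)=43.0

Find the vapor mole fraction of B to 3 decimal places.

y_B = 0.455

Raoult's law: Kᵢ = Pᵢˢᵃᵗ/P = Pᵢˢᵃᵗ/72.3.
  K_A = 167.6/72.3 = 2.31812, K_B = 43.0/72.3 = 0.59474
Rachford–Rice: g(ψ) = Σ zᵢ(Kᵢ−1)/(1+ψ(Kᵢ−1)) = 0.
g(0) = ΣzᵢKᵢ − 1 = 0.113 and g(1) = 1 − Σzᵢ/Kᵢ = -0.305, so a root lies in (0, 1).
Binary case is linear: z₁(K₁−1)(1+ψ(K₂−1)) + z₂(K₂−1)(1+ψ(K₁−1)) = 0
⇒ ψ = [z₁(K₁−1)+z₂(K₂−1)] / [−(K₁−1)(K₂−1)] = 0.1135/0.5342 = 0.212
Compositions from xᵢ = zᵢ/(1+ψ(Kᵢ−1)), yᵢ = Kᵢxᵢ:
  A: x = 0.235, y = 0.545
  B: x = 0.765, y = 0.455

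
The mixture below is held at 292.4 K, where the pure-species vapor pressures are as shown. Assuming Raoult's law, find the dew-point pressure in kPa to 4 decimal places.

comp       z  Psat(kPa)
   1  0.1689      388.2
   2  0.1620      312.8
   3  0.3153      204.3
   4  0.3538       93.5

At the dew point ψ → 1, so Σzᵢ/Kᵢ = 1 with Kᵢ = Pᵢˢᵃᵗ/P ⇒ 1/P = Σzᵢ/Pᵢˢᵃᵗ.
1/P = 0.1689/388.2 + 0.1620/312.8 + 0.3153/204.3 + 0.3538/93.5 = 0.0062803 ⇒ P = 159.2290 kPa

Pdew = 159.2290 kPa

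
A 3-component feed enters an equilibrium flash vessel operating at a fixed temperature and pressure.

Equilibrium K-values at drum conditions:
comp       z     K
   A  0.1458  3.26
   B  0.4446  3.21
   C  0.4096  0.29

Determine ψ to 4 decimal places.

ψ = 0.6472

Rachford–Rice: g(ψ) = Σ zᵢ(Kᵢ−1)/(1+ψ(Kᵢ−1)) = 0.
Check two-phase: ΣzᵢKᵢ = 2.0213 > 1 and Σzᵢ/Kᵢ = 1.5956 > 1, so g(0) = 1.0213 > 0 and g(1) = -0.5956 < 0.
Newton–Raphson from ψ = 0.36:
  ψ = 0.3600: g = 0.33822, g' = -1.2725 → ψ = 0.6258
  ψ = 0.6258: g = 0.02546, g' = -1.1788 → ψ = 0.6474
  ψ = 0.6474: g = -0.00019, g' = -1.1974 → ψ = 0.6472
Converged at ψ = 0.6472.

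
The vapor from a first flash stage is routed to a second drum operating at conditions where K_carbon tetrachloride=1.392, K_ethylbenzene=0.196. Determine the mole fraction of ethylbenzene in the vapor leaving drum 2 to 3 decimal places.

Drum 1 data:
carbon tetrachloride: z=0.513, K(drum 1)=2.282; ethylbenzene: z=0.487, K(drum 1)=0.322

Drum 1:
Let ψ₁ = V/F and solve Σ zᵢ(Kᵢ−1)/(1+ψ₁(Kᵢ−1)) = 0.
Feasibility: ΣzᵢKᵢ = 1.327, Σzᵢ/Kᵢ = 1.737 — both > 1, two phases present.
Newton–Raphson from ψ₁ = 0.63:
  ψ₁ = 0.630: g = -0.2126, g' = -0.940 → ψ₁ = 0.404
  ψ₁ = 0.404: g = -0.0214, g' = -0.791 → ψ₁ = 0.377
Converged at ψ₁ = 0.377.
Drum-1 compositions:
  carbon tetrachloride: x = 0.346, y = 0.789
  ethylbenzene: x = 0.654, y = 0.211
Drum-2 feed = drum-1 vapor: z₂ = (0.7894, 0.2106).
Drum 2:
Material balance + equilibrium reduce to Σ zᵢ(Kᵢ−1)/(1+ψ₂(Kᵢ−1)) = 0.
Feasibility: ΣzᵢKᵢ = 1.140, Σzᵢ/Kᵢ = 1.642 — both > 1, two phases present.
Binary case is linear: z₁(K₁−1)(1+ψ₂(K₂−1)) + z₂(K₂−1)(1+ψ₂(K₁−1)) = 0
⇒ ψ₂ = [z₁(K₁−1)+z₂(K₂−1)] / [−(K₁−1)(K₂−1)] = 0.1401/0.3152 = 0.445
  carbon tetrachloride: x = 0.672, y = 0.936
  ethylbenzene: x = 0.328, y = 0.064

y_ethylbenzene (drum 2) = 0.064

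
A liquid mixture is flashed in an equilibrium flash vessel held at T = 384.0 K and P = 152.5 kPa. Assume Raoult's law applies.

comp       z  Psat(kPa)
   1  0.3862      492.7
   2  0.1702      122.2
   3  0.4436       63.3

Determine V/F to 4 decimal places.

Raoult's law: Kᵢ = Pᵢˢᵃᵗ/P = Pᵢˢᵃᵗ/152.5.
  K_1 = 492.7/152.5 = 3.230820, K_2 = 122.2/152.5 = 0.801311, K_3 = 63.3/152.5 = 0.415082
Rachford–Rice: g(V/F) = Σ zᵢ(Kᵢ−1)/(1+V/F(Kᵢ−1)) = 0.
g(0) = ΣzᵢKᵢ − 1 = 0.5683 and g(1) = 1 − Σzᵢ/Kᵢ = -0.4006, so a root lies in (0, 1).
Newton iteration, V/F⁰ = 0.5:
  V/F = 0.5000: g = 0.00300, g' = -0.7409 → V/F = 0.5041
Converged at V/F = 0.5041.

V/F = 0.5041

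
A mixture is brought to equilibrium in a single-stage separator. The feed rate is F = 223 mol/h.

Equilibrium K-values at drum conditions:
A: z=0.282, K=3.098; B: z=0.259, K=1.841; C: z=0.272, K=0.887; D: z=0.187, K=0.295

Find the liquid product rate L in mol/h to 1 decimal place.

Let β = V/F and solve Σ zᵢ(Kᵢ−1)/(1+β(Kᵢ−1)) = 0.
g(0) = ΣzᵢKᵢ − 1 = 0.647 and g(1) = 1 − Σzᵢ/Kᵢ = -0.172, so a root lies in (0, 1).
Newton–Raphson from β = 0.47:
  β = 0.470: g = 0.2244, g' = -0.621 → β = 0.832
  β = 0.832: g = -0.0088, g' = -0.775 → β = 0.820
Converged at β = 0.820.
Then V = β·F = 0.8201·223 = 182.9 mol/h and L = F − V = 40.1 mol/h.

L = 40.1 mol/h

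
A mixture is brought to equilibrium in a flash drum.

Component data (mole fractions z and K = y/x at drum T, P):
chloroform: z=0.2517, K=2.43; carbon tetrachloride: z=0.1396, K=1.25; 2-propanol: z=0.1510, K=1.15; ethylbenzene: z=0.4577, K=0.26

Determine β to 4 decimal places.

Newton–Raphson from β = 0.5:
  β = 0.5000: g = -0.27565, g' = -0.8163 → β = 0.1623
  β = 0.1623: g = -0.03716, g' = -0.6741 → β = 0.1072
  β = 0.1072: g = 0.00049, g' = -0.6942 → β = 0.1079
Converged at β = 0.1079.

β = 0.1079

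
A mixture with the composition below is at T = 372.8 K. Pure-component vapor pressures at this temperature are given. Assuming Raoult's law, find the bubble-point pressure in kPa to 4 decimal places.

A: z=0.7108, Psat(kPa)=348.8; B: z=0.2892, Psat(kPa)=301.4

Pbub = 335.0919 kPa

At the bubble point ψ → 0, so ΣzᵢKᵢ = 1 with Kᵢ = Pᵢˢᵃᵗ/P ⇒ P = ΣzᵢPᵢˢᵃᵗ.
P = 0.7108·348.8 + 0.2892·301.4 = 335.0919 kPa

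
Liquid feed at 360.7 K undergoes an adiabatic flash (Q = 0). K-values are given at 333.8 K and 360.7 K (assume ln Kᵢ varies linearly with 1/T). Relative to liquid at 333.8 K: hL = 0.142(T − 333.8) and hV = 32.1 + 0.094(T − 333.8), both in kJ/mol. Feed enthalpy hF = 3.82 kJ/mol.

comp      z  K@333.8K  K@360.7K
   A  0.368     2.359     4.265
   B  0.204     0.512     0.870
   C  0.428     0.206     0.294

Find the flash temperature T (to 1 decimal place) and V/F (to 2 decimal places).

Adiabatic flash: solve Rachford–Rice at each trial T, then check hF = ψ·hV(T) + (1−ψ)·hL(T).
  T = 333.8 K: K = (2.359, 0.512, 0.206), RR gives ψ = 0.063, H_out = 2.030 kJ/mol
  T = 360.7 K: K = (4.265, 0.870, 0.294), RR gives ψ = 0.464, H_out = 18.119 kJ/mol
  T = 347.2 K: K = (3.205, 0.674, 0.248), RR gives ψ = 0.299, H_out = 11.302 kJ/mol
  T = 340.5 K: K = (2.758, 0.589, 0.226), RR gives ψ = 0.196, H_out = 7.167 kJ/mol
  T = 337.1 K: K = (2.550, 0.549, 0.216), RR gives ψ = 0.133, H_out = 4.725 kJ/mol
  T = 335.5 K: K = (2.456, 0.531, 0.211), RR gives ψ = 0.101, H_out = 3.465 kJ/mol
  T = 336.3 K: K = (2.502, 0.540, 0.213), RR gives ψ = 0.117, H_out = 4.105 kJ/mol
Linear interpolation between T = 335.5 (H_out = 3.465) and T = 336.3 (H_out = 4.105) on hF = 3.82 gives T ≈ 335.9 K, at which ψ = 0.11.

T = 335.9 K, V/F = 0.11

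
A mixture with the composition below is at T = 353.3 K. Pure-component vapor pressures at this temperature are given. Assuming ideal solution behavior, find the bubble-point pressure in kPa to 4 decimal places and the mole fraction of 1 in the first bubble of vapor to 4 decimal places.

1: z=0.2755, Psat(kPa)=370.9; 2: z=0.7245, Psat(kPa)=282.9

Pbub = 307.1440 kPa, y_1 = 0.3327

At the bubble point ψ → 0, so ΣzᵢKᵢ = 1 with Kᵢ = Pᵢˢᵃᵗ/P ⇒ P = ΣzᵢPᵢˢᵃᵗ.
P = 0.2755·370.9 + 0.7245·282.9 = 307.1440 kPa
yᵢ = zᵢPᵢˢᵃᵗ/P ⇒ y_1 = 0.2755·370.9/307.1440 = 0.3327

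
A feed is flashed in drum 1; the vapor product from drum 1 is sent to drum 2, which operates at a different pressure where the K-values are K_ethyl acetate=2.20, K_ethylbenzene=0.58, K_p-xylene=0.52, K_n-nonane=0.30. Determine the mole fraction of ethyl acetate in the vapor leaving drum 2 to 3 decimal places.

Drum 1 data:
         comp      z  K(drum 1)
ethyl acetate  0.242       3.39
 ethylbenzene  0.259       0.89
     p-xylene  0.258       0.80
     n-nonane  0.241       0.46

Drum 1:
Material balance + equilibrium reduce to Σ zᵢ(Kᵢ−1)/(1+ψ₁(Kᵢ−1)) = 0.
Feasibility: ΣzᵢKᵢ = 1.368, Σzᵢ/Kᵢ = 1.209 — both > 1, two phases present.
Newton iteration, ψ₁⁰ = 0.5:
  ψ₁ = 0.500: g = -0.0023, g' = -0.435 → ψ₁ = 0.495
Converged at ψ₁ = 0.495.
Drum-1 compositions:
  ethyl acetate: x = 0.111, y = 0.376
  ethylbenzene: x = 0.274, y = 0.244
  p-xylene: x = 0.286, y = 0.229
  n-nonane: x = 0.329, y = 0.151
Drum-2 feed = drum-1 vapor: z₂ = (0.3759, 0.2438, 0.2291, 0.1513).
Drum 2:
Let ψ₂ = V/F and solve Σ zᵢ(Kᵢ−1)/(1+ψ₂(Kᵢ−1)) = 0.
g(0) = ΣzᵢKᵢ − 1 = 0.133 and g(1) = 1 − Σzᵢ/Kᵢ = -0.536, so a root lies in (0, 1).
Newton iteration, ψ₂⁰ = 0.65:
  ψ₂ = 0.650: g = -0.2416, g' = -0.613 → ψ₂ = 0.256
  ψ₂ = 0.256: g = -0.0241, g' = -0.549 → ψ₂ = 0.212
  ψ₂ = 0.212: g = 0.0003, g' = -0.563 → ψ₂ = 0.213
Converged at ψ₂ = 0.213.
  ethyl acetate: x = 0.299, y = 0.659
  ethylbenzene: x = 0.268, y = 0.155
  p-xylene: x = 0.255, y = 0.133
  n-nonane: x = 0.178, y = 0.053

y_ethyl acetate (drum 2) = 0.659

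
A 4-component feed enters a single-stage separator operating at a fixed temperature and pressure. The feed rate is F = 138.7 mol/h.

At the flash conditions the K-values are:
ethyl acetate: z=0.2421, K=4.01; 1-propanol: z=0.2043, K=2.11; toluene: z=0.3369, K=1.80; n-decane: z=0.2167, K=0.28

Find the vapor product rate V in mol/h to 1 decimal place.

V = 127.5 mol/h

Rachford–Rice: g(β) = Σ zᵢ(Kᵢ−1)/(1+β(Kᵢ−1)) = 0.
Feasibility: ΣzᵢKᵢ = 2.0690, Σzᵢ/Kᵢ = 1.1183 — both > 1, two phases present.
Iterate (Newton) starting at β = 0.4:
  β = 0.4000: g = 0.47273, g' = -0.9176 → β = 0.9152
  β = 0.9152: g = 0.00473, g' = -1.2551 → β = 0.9189
Converged at β = 0.9189.
Then V = β·F = 0.9189·138.7 = 127.5 mol/h and L = F − V = 11.2 mol/h.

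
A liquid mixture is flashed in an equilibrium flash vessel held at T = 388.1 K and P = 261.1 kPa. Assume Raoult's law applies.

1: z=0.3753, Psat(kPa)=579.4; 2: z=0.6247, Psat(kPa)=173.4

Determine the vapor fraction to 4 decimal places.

ψ = 0.6049

Raoult's law: Kᵢ = Pᵢˢᵃᵗ/P = Pᵢˢᵃᵗ/261.1.
  K_1 = 579.4/261.1 = 2.219073, K_2 = 173.4/261.1 = 0.664113
Let ψ = V/F and solve Σ zᵢ(Kᵢ−1)/(1+ψ(Kᵢ−1)) = 0.
Check two-phase: ΣzᵢKᵢ = 1.2477 > 1 and Σzᵢ/Kᵢ = 1.1098 > 1, so g(0) = 0.2477 > 0 and g(1) = -0.1098 < 0.
Newton–Raphson from ψ = 0.68:
  ψ = 0.6800: g = -0.02179, g' = -0.2851 → ψ = 0.6036
  ψ = 0.6036: g = 0.00039, g' = -0.2960 → ψ = 0.6049
Converged at ψ = 0.6049.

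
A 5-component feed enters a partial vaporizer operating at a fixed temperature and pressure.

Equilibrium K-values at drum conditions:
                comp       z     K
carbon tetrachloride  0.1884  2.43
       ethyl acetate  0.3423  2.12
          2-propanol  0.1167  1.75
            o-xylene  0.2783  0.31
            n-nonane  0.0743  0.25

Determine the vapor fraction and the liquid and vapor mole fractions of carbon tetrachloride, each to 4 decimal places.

ψ = 0.6069, x_carbon tetrachloride = 0.1009, y_carbon tetrachloride = 0.2451

Rachford–Rice: g(ψ) = Σ zᵢ(Kᵢ−1)/(1+ψ(Kᵢ−1)) = 0.
g(0) = ΣzᵢKᵢ − 1 = 0.4926 and g(1) = 1 − Σzᵢ/Kᵢ = -0.5006, so a root lies in (0, 1).
Newton iteration, ψ⁰ = 0.46:
  ψ = 0.4600: g = 0.11421, g' = -0.7453 → ψ = 0.6132
  ψ = 0.6132: g = -0.00530, g' = -0.8325 → ψ = 0.6069
Converged at ψ = 0.6069.
Compositions from xᵢ = zᵢ/(1+ψ(Kᵢ−1)), yᵢ = Kᵢxᵢ:
  carbon tetrachloride: x = 0.1009, y = 0.2451
  ethyl acetate: x = 0.2038, y = 0.4320
  2-propanol: x = 0.0802, y = 0.1403
  o-xylene: x = 0.4788, y = 0.1484
  n-nonane: x = 0.1364, y = 0.0341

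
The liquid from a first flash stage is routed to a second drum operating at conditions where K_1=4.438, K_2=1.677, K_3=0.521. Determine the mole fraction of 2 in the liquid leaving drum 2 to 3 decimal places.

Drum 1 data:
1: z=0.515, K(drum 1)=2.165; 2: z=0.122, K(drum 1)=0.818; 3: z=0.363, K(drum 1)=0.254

x_2 (drum 2) = 0.087

Drum 1:
Material balance + equilibrium reduce to Σ zᵢ(Kᵢ−1)/(1+ψ₁(Kᵢ−1)) = 0.
Feasibility: ΣzᵢKᵢ = 1.307, Σzᵢ/Kᵢ = 1.816 — both > 1, two phases present.
Iterate (Newton) starting at ψ₁ = 0.5:
  ψ₁ = 0.500: g = -0.0772, g' = -0.798 → ψ₁ = 0.403
  ψ₁ = 0.403: g = -0.0031, g' = -0.742 → ψ₁ = 0.399
Converged at ψ₁ = 0.399.
Drum-1 compositions:
  1: x = 0.352, y = 0.761
  2: x = 0.132, y = 0.108
  3: x = 0.517, y = 0.131
Drum-2 feed = drum-1 liquid: z₂ = (0.3515, 0.1316, 0.5169).
Drum 2:
Material balance + equilibrium reduce to Σ zᵢ(Kᵢ−1)/(1+ψ₂(Kᵢ−1)) = 0.
g(0) = ΣzᵢKᵢ − 1 = 1.050 and g(1) = 1 − Σzᵢ/Kᵢ = -0.150, so a root lies in (0, 1).
Iterate (Newton) starting at ψ₂ = 0.5:
  ψ₂ = 0.500: g = 0.1855, g' = -0.801 → ψ₂ = 0.732
  ψ₂ = 0.732: g = 0.0222, g' = -0.644 → ψ₂ = 0.766
Converged at ψ₂ = 0.766.
  1: x = 0.097, y = 0.429
  2: x = 0.087, y = 0.145
  3: x = 0.817, y = 0.425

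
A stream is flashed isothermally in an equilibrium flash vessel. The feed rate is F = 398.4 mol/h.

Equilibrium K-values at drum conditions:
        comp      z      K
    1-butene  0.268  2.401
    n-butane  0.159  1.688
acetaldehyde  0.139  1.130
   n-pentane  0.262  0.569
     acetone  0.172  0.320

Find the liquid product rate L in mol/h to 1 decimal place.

Material balance + equilibrium reduce to Σ zᵢ(Kᵢ−1)/(1+ψ(Kᵢ−1)) = 0.
Check two-phase: ΣzᵢKᵢ = 1.273 > 1 and Σzᵢ/Kᵢ = 1.327 > 1, so g(0) = 0.273 > 0 and g(1) = -0.327 < 0.
Iterate (Newton) starting at ψ = 0.67:
  ψ = 0.670: g = -0.0884, g' = -0.542 → ψ = 0.507
  ψ = 0.507: g = -0.0053, g' = -0.488 → ψ = 0.496
Converged at ψ = 0.496.
Then V = ψ·F = 0.4959·398.4 = 197.6 mol/h and L = F − V = 200.8 mol/h.

L = 200.8 mol/h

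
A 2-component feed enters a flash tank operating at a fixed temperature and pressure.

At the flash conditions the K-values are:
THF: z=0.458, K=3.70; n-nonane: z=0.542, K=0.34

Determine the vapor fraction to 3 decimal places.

ψ = 0.493

Material balance + equilibrium reduce to Σ zᵢ(Kᵢ−1)/(1+ψ(Kᵢ−1)) = 0.
Check two-phase: ΣzᵢKᵢ = 1.879 > 1 and Σzᵢ/Kᵢ = 1.718 > 1, so g(0) = 0.879 > 0 and g(1) = -0.718 < 0.
Newton iteration, ψ⁰ = 0.65:
  ψ = 0.650: g = -0.1776, g' = -1.164 → ψ = 0.497
  ψ = 0.497: g = -0.0048, g' = -1.131 → ψ = 0.493
Converged at ψ = 0.493.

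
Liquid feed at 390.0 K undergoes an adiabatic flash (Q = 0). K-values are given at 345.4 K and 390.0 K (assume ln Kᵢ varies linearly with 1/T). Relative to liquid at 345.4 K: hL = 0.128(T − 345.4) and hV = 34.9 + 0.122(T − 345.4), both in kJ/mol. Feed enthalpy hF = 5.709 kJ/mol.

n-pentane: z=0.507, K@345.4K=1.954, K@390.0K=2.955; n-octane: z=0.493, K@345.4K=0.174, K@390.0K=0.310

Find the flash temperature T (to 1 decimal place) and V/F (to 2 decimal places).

T = 349.6 K, V/F = 0.15

Adiabatic flash: solve Rachford–Rice at each trial T, then check hF = ψ·hV(T) + (1−ψ)·hL(T).
  T = 345.4 K: K = (1.954, 0.174), RR gives ψ = 0.097, H_out = 3.386 kJ/mol
  T = 390.0 K: K = (2.955, 0.310), RR gives ψ = 0.483, H_out = 22.423 kJ/mol
  T = 367.7 K: K = (2.433, 0.236), RR gives ψ = 0.320, H_out = 13.978 kJ/mol
  T = 356.5 K: K = (2.187, 0.204), RR gives ψ = 0.221, H_out = 9.129 kJ/mol
  T = 350.9 K: K = (2.068, 0.188), RR gives ψ = 0.163, H_out = 6.388 kJ/mol
  T = 348.1 K: K = (2.010, 0.181), RR gives ψ = 0.131, H_out = 4.905 kJ/mol
  T = 349.5 K: K = (2.039, 0.185), RR gives ψ = 0.147, H_out = 5.657 kJ/mol
Linear interpolation between T = 349.5 (H_out = 5.657) and T = 350.9 (H_out = 6.388) on hF = 5.709 gives T ≈ 349.6 K, at which ψ = 0.15.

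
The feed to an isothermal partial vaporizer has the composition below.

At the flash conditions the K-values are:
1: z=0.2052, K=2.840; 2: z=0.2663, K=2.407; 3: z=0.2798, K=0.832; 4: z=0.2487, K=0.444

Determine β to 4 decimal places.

β = 0.8517

Material balance + equilibrium reduce to Σ zᵢ(Kᵢ−1)/(1+β(Kᵢ−1)) = 0.
g(0) = ΣzᵢKᵢ − 1 = 0.5670 and g(1) = 1 − Σzᵢ/Kᵢ = -0.0793, so a root lies in (0, 1).
Newton iteration, β⁰ = 0.5:
  β = 0.5000: g = 0.17376, g' = -0.5270 → β = 0.8297
  β = 0.8297: g = 0.01099, g' = -0.4967 → β = 0.8518
  β = 0.8518: g = -0.00006, g' = -0.5027 → β = 0.8517
Converged at β = 0.8517.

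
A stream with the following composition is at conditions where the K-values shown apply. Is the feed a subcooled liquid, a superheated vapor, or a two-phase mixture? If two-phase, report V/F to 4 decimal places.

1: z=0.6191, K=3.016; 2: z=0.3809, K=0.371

ΣzᵢKᵢ = 2.0085; Σzᵢ/Kᵢ = 1.2320.
Both exceed 1, so a two-phase solution exists.
Material balance + equilibrium reduce to Σ zᵢ(Kᵢ−1)/(1+ψ(Kᵢ−1)) = 0.
Binary case is linear: z₁(K₁−1)(1+ψ(K₂−1)) + z₂(K₂−1)(1+ψ(K₁−1)) = 0
⇒ ψ = [z₁(K₁−1)+z₂(K₂−1)] / [−(K₁−1)(K₂−1)] = 1.00852/1.26806 = 0.7953

two-phase, V/F = 0.7953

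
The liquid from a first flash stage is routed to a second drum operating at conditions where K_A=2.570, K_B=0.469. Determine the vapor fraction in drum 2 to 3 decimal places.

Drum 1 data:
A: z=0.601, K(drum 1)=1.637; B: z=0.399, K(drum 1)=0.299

V/F (drum 2) = 0.683

Drum 1:
Let ψ₁ = V/F and solve Σ zᵢ(Kᵢ−1)/(1+ψ₁(Kᵢ−1)) = 0.
Feasibility: ΣzᵢKᵢ = 1.103, Σzᵢ/Kᵢ = 1.702 — both > 1, two phases present.
Iterate (Newton) starting at ψ₁ = 0.5:
  ψ₁ = 0.500: g = -0.1403, g' = -0.605 → ψ₁ = 0.268
  ψ₁ = 0.268: g = -0.0175, g' = -0.475 → ψ₁ = 0.231
Converged at ψ₁ = 0.231.
Drum-1 compositions:
  A: x = 0.524, y = 0.858
  B: x = 0.476, y = 0.142
Drum-2 feed = drum-1 liquid: z₂ = (0.5239, 0.4761).
Drum 2:
Rachford–Rice: g(ψ₂) = Σ zᵢ(Kᵢ−1)/(1+ψ₂(Kᵢ−1)) = 0.
Check two-phase: ΣzᵢKᵢ = 1.570 > 1 and Σzᵢ/Kᵢ = 1.219 > 1, so g(0) = 0.570 > 0 and g(1) = -0.219 < 0.
Newton–Raphson from ψ₂ = 0.65:
  ψ₂ = 0.650: g = 0.0211, g' = -0.629 → ψ₂ = 0.683
Converged at ψ₂ = 0.683.
  A: x = 0.253, y = 0.650
  B: x = 0.747, y = 0.350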